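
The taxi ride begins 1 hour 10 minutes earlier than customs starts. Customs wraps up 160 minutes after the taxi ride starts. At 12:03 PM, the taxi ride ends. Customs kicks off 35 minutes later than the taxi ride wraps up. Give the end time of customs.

2:08 PM

Customs starts at 12:03 PM + 35 min = 12:38 PM.
The taxi ride starts at 12:38 PM − 70 min = 11:28 AM.
Customs ends at 11:28 AM + 160 min = 2:08 PM.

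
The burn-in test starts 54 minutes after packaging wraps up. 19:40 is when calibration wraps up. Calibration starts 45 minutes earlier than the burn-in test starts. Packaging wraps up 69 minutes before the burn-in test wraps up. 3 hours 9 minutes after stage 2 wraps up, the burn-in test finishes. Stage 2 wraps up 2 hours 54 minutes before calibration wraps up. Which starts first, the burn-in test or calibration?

calibration

Stage 2 ends at 19:40 − 174 min = 16:46.
The burn-in test ends at 16:46 + 189 min = 19:55.
Packaging ends at 19:55 − 69 min = 18:46.
The burn-in test starts at 18:46 + 54 min = 19:40.
Calibration starts at 19:40 − 45 min = 18:55.
The burn-in test starts at 19:40 and calibration starts at 18:55, so calibration is first.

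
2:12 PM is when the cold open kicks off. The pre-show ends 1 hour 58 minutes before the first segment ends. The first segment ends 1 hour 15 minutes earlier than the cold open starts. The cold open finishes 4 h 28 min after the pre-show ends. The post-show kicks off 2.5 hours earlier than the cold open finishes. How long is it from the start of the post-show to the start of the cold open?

The first segment ends at 2:12 PM − 75 min = 12:57 PM.
The pre-show ends at 12:57 PM − 118 min = 10:59 AM.
The cold open ends at 10:59 AM + 268 min = 3:27 PM.
The post-show starts at 3:27 PM − 150 min = 12:57 PM.
From 12:57 PM to 2:12 PM is 75 minutes.

75 minutes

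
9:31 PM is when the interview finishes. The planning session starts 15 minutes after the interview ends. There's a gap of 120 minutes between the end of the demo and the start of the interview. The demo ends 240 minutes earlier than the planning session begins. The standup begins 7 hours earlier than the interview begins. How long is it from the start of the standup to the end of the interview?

The planning session starts at 9:31 PM + 15 min = 9:46 PM.
The demo ends at 9:46 PM − 240 min = 5:46 PM.
The interview starts at 5:46 PM + 120 min = 7:46 PM.
The standup starts at 7:46 PM − 420 min = 12:46 PM.
From 12:46 PM to 9:31 PM is 8 h 45 min.

8 h 45 min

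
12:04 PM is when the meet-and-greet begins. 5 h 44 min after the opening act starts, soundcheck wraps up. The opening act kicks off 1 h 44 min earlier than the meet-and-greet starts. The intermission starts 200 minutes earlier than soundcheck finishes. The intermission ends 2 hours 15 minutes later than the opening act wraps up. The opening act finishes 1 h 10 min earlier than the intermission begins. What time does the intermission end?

1:49 PM

The opening act starts at 12:04 PM − 104 min = 10:20 AM.
Soundcheck ends at 10:20 AM + 344 min = 4:04 PM.
The intermission starts at 4:04 PM − 200 min = 12:44 PM.
The opening act ends at 12:44 PM − 70 min = 11:34 AM.
The intermission ends at 11:34 AM + 135 min = 1:49 PM.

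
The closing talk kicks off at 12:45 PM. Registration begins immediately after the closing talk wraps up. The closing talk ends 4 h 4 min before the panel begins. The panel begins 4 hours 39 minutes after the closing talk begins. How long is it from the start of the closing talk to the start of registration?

35 minutes

The panel starts at 12:45 PM + 279 min = 5:24 PM.
The closing talk ends at 5:24 PM − 244 min = 1:20 PM.
So registration starts at 1:20 PM.
From 12:45 PM to 1:20 PM is 35 minutes.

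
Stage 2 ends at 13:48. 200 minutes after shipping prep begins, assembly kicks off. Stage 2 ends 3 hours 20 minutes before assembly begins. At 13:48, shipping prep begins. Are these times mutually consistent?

Yes

Assembly starts at 13:48 + 200 min = 17:08.
Stage 2 ends at 17:08 − 200 min = 13:48.
That matches the stated 13:48, so the schedule is consistent.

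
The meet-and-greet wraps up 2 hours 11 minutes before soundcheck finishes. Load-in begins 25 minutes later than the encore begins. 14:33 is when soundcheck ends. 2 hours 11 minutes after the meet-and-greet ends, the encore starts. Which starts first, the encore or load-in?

The meet-and-greet ends at 14:33 − 131 min = 12:22.
The encore starts at 12:22 + 131 min = 14:33.
Load-in starts at 14:33 + 25 min = 14:58.
The encore starts at 14:33 and load-in starts at 14:58, so the encore is first.

the encore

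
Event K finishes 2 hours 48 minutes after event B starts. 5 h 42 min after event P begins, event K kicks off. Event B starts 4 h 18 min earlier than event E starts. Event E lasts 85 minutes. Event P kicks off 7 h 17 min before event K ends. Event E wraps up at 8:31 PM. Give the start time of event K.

4:01 PM

Event E starts at 8:31 PM − 85 min = 7:06 PM.
Event B starts at 7:06 PM − 258 min = 2:48 PM.
Event K ends at 2:48 PM + 168 min = 5:36 PM.
Event P starts at 5:36 PM − 437 min = 10:19 AM.
Event K starts at 10:19 AM + 342 min = 4:01 PM.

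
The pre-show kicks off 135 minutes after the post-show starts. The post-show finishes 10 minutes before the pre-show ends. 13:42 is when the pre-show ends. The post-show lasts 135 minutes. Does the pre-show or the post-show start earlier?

the post-show

The post-show ends at 13:42 − 10 min = 13:32.
The post-show starts at 13:32 − 135 min = 11:17.
The pre-show starts at 11:17 + 135 min = 13:32.
The pre-show starts at 13:32 and the post-show starts at 11:17, so the post-show is first.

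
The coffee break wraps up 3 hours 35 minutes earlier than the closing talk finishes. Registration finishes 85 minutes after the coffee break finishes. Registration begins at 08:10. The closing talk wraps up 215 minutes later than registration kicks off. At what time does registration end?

09:35

The closing talk ends at 08:10 + 215 min = 11:45.
The coffee break ends at 11:45 − 215 min = 08:10.
Registration ends at 08:10 + 85 min = 09:35.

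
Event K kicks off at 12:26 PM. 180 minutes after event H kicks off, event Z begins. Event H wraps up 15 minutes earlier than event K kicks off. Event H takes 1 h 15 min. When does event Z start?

1:56 PM

Event H ends at 12:26 PM − 15 min = 12:11 PM.
Event H starts at 12:11 PM − 75 min = 10:56 AM.
Event Z starts at 10:56 AM + 180 min = 1:56 PM.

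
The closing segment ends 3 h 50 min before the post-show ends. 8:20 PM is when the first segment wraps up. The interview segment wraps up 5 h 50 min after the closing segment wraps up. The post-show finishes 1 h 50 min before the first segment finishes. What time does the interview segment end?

8:30 PM

The post-show ends at 8:20 PM − 110 min = 6:30 PM.
The closing segment ends at 6:30 PM − 230 min = 2:40 PM.
The interview segment ends at 2:40 PM + 350 min = 8:30 PM.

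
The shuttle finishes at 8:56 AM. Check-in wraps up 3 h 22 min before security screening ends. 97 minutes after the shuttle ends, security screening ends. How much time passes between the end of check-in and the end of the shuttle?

Security screening ends at 8:56 AM + 97 min = 10:33 AM.
Check-in ends at 10:33 AM − 202 min = 7:11 AM.
From 7:11 AM to 8:56 AM is 105 minutes.

105 minutes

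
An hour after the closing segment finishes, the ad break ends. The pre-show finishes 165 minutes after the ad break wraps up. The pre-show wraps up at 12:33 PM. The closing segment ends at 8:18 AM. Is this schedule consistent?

No

The ad break ends at 8:18 AM + 60 min = 9:18 AM.
The pre-show ends at 9:18 AM + 165 min = 12:03 PM.
But the pre-show is also said to end at 12:33 PM — a 30-minute conflict.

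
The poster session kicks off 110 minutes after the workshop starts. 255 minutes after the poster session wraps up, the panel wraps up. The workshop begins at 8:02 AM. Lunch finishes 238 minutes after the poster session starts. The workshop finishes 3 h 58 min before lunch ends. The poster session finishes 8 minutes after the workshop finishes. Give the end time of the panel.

The poster session starts at 8:02 AM + 110 min = 9:52 AM.
Lunch ends at 9:52 AM + 238 min = 1:50 PM.
The workshop ends at 1:50 PM − 238 min = 9:52 AM.
The poster session ends at 9:52 AM + 8 min = 10:00 AM.
The panel ends at 10:00 AM + 255 min = 2:15 PM.

2:15 PM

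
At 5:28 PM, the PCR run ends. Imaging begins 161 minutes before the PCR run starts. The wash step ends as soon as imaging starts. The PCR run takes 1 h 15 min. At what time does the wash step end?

The PCR run starts at 5:28 PM − 75 min = 4:13 PM.
Imaging starts at 4:13 PM − 161 min = 1:32 PM.
So the wash step ends at 1:32 PM.

1:32 PM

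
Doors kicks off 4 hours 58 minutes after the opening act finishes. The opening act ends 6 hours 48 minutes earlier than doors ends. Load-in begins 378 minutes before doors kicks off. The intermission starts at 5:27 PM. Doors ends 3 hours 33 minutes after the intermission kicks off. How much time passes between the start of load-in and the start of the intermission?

4 hours 35 minutes

Doors ends at 5:27 PM + 213 min = 9:00 PM.
The opening act ends at 9:00 PM − 408 min = 2:12 PM.
Doors starts at 2:12 PM + 298 min = 7:10 PM.
Load-in starts at 7:10 PM − 378 min = 12:52 PM.
From 12:52 PM to 5:27 PM is 4 hours 35 minutes.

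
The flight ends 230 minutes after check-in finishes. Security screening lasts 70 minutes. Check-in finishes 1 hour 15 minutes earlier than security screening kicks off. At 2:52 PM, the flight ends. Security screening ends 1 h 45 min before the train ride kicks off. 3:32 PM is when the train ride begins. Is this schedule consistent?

Security screening ends at 3:32 PM − 105 min = 1:47 PM.
Security screening starts at 1:47 PM − 70 min = 12:37 PM.
Check-in ends at 12:37 PM − 75 min = 11:22 AM.
The flight ends at 11:22 AM + 230 min = 3:12 PM.
But the flight is also said to end at 2:52 PM — a 20-minute conflict.

No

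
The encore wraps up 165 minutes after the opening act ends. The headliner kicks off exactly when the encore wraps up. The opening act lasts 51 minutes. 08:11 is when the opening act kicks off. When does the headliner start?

The opening act ends at 08:11 + 51 min = 09:02.
The encore ends at 09:02 + 165 min = 11:47.
So the headliner starts at 11:47.

11:47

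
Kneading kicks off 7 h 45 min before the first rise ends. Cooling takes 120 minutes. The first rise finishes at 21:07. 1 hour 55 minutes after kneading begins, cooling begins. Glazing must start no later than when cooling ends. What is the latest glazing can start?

Kneading starts at 21:07 − 465 min = 13:22.
Cooling starts at 13:22 + 115 min = 15:17.
Cooling ends at 15:17 + 120 min = 17:17.
Glazing is bounded by cooling, so the latest it can start is 17:17.

17:17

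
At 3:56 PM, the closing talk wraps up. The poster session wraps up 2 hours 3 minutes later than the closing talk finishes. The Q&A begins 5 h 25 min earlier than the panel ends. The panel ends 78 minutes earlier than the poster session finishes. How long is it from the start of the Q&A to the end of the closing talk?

280 minutes

The poster session ends at 3:56 PM + 123 min = 5:59 PM.
The panel ends at 5:59 PM − 78 min = 4:41 PM.
The Q&A starts at 4:41 PM − 325 min = 11:16 AM.
From 11:16 AM to 3:56 PM is 280 minutes.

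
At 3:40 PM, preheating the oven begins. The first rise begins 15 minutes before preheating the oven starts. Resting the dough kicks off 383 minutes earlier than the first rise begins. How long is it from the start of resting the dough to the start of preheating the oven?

The first rise starts at 3:40 PM − 15 min = 3:25 PM.
Resting the dough starts at 3:25 PM − 383 min = 9:02 AM.
From 9:02 AM to 3:40 PM is 6 hours 38 minutes.

6 hours 38 minutes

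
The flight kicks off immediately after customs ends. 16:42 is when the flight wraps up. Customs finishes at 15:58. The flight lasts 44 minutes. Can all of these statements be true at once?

Yes

The flight starts at 15:58.
The flight ends at 15:58 + 44 min = 16:42.
That matches the stated 16:42, so the schedule is consistent.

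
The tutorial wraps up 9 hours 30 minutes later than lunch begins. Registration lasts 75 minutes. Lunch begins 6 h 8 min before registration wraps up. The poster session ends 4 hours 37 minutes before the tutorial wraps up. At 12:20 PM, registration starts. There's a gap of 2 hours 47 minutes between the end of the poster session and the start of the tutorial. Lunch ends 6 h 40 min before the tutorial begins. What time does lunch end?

8:27 AM

Registration ends at 12:20 PM + 75 min = 1:35 PM.
Lunch starts at 1:35 PM − 368 min = 7:27 AM.
The tutorial ends at 7:27 AM + 570 min = 4:57 PM.
The poster session ends at 4:57 PM − 277 min = 12:20 PM.
The tutorial starts at 12:20 PM + 167 min = 3:07 PM.
Lunch ends at 3:07 PM − 400 min = 8:27 AM.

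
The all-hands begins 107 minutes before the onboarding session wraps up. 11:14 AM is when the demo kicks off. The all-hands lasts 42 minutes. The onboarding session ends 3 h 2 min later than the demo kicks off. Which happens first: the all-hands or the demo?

The onboarding session ends at 11:14 AM + 182 min = 2:16 PM.
The all-hands starts at 2:16 PM − 107 min = 12:29 PM.
The all-hands starts at 12:29 PM and the demo starts at 11:14 AM, so the demo is first.

the demo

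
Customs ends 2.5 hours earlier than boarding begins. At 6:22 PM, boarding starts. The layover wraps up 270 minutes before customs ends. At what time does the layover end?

Customs ends at 6:22 PM − 150 min = 3:52 PM.
The layover ends at 3:52 PM − 270 min = 11:22 AM.

11:22 AM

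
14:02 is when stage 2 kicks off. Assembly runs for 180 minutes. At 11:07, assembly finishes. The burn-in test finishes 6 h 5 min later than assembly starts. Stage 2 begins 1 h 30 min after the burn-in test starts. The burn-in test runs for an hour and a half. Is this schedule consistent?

Assembly starts at 11:07 − 180 min = 08:07.
The burn-in test ends at 08:07 + 365 min = 14:12.
The burn-in test starts at 14:12 − 90 min = 12:42.
Stage 2 starts at 12:42 + 90 min = 14:12.
But stage 2 is also said to start at 14:02 — a 10-minute conflict.

No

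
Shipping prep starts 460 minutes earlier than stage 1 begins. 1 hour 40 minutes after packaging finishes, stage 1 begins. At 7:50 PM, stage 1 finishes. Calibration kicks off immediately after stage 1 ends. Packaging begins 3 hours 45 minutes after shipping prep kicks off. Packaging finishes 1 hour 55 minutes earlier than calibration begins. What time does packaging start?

3:40 PM

Calibration starts at 7:50 PM.
Packaging ends at 7:50 PM − 115 min = 5:55 PM.
Stage 1 starts at 5:55 PM + 100 min = 7:35 PM.
Shipping prep starts at 7:35 PM − 460 min = 11:55 AM.
Packaging starts at 11:55 AM + 225 min = 3:40 PM.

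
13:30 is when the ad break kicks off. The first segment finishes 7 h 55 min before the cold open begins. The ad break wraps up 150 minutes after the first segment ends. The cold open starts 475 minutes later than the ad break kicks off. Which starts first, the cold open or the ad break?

The cold open starts at 13:30 + 475 min = 21:25.
The cold open starts at 21:25 and the ad break starts at 13:30, so the ad break is first.

the ad break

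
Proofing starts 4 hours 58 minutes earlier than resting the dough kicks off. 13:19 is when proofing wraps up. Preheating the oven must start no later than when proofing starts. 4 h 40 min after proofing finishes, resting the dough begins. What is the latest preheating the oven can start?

Resting the dough starts at 13:19 + 280 min = 17:59.
Proofing starts at 17:59 − 298 min = 13:01.
Preheating the oven is bounded by proofing, so the latest it can start is 13:01.

13:01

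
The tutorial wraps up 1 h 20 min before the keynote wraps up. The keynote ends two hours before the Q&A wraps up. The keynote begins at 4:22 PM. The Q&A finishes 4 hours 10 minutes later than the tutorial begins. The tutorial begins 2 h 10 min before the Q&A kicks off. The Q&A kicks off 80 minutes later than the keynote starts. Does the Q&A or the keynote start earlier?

The Q&A starts at 4:22 PM + 80 min = 5:42 PM.
The Q&A starts at 5:42 PM and the keynote starts at 4:22 PM, so the keynote is first.

the keynote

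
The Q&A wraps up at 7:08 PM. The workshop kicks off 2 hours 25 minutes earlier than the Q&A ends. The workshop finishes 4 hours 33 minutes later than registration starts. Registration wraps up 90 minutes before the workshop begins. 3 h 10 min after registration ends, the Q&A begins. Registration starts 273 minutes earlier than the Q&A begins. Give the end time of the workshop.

6:23 PM

The workshop starts at 7:08 PM − 145 min = 4:43 PM.
Registration ends at 4:43 PM − 90 min = 3:13 PM.
The Q&A starts at 3:13 PM + 190 min = 6:23 PM.
Registration starts at 6:23 PM − 273 min = 1:50 PM.
The workshop ends at 1:50 PM + 273 min = 6:23 PM.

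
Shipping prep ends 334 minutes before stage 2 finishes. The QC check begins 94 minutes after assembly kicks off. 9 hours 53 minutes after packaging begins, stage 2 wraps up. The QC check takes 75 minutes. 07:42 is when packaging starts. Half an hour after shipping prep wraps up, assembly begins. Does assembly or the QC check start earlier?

assembly

Stage 2 ends at 07:42 + 593 min = 17:35.
Shipping prep ends at 17:35 − 334 min = 12:01.
Assembly starts at 12:01 + 30 min = 12:31.
The QC check starts at 12:31 + 94 min = 14:05.
Assembly starts at 12:31 and the QC check starts at 14:05, so assembly is first.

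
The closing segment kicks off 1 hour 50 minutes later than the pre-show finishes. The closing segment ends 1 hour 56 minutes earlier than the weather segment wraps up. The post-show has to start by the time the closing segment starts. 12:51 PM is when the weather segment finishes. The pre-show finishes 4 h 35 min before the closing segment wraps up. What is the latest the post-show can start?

8:10 AM

The closing segment ends at 12:51 PM − 116 min = 10:55 AM.
The pre-show ends at 10:55 AM − 275 min = 6:20 AM.
The closing segment starts at 6:20 AM + 110 min = 8:10 AM.
The post-show is bounded by the closing segment, so the latest it can start is 8:10 AM.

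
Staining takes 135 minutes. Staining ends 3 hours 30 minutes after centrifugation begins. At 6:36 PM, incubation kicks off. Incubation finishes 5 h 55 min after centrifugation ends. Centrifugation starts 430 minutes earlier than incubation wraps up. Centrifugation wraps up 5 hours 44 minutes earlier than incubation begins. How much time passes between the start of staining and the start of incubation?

Centrifugation ends at 6:36 PM − 344 min = 12:52 PM.
Incubation ends at 12:52 PM + 355 min = 6:47 PM.
Centrifugation starts at 6:47 PM − 430 min = 11:37 AM.
Staining ends at 11:37 AM + 210 min = 3:07 PM.
Staining starts at 3:07 PM − 135 min = 12:52 PM.
From 12:52 PM to 6:36 PM is 344 minutes.

344 minutes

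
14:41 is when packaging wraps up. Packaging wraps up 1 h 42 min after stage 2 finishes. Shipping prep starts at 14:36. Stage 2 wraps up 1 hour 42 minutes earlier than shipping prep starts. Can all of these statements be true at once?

No

Stage 2 ends at 14:36 − 102 min = 12:54.
Packaging ends at 12:54 + 102 min = 14:36.
But packaging is also said to end at 14:41 — a 5-minute conflict.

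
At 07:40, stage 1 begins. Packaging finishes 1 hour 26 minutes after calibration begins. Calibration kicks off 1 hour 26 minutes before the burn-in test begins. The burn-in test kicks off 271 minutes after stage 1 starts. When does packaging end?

12:11

The burn-in test starts at 07:40 + 271 min = 12:11.
Calibration starts at 12:11 − 86 min = 10:45.
Packaging ends at 10:45 + 86 min = 12:11.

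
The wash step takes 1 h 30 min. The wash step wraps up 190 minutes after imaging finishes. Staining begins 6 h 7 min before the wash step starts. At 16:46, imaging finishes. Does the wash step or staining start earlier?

staining

The wash step ends at 16:46 + 190 min = 19:56.
The wash step starts at 19:56 − 90 min = 18:26.
Staining starts at 18:26 − 367 min = 12:19.
The wash step starts at 18:26 and staining starts at 12:19, so staining is first.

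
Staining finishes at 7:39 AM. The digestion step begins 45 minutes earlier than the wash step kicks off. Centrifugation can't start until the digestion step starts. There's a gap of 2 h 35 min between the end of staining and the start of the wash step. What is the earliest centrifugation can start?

9:29 AM

The wash step starts at 7:39 AM + 155 min = 10:14 AM.
The digestion step starts at 10:14 AM − 45 min = 9:29 AM.
Centrifugation is bounded by the digestion step, so the earliest it can start is 9:29 AM.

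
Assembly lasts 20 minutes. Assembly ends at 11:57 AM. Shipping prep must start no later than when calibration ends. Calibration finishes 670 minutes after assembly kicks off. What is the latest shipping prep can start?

Assembly starts at 11:57 AM − 20 min = 11:37 AM.
Calibration ends at 11:37 AM + 670 min = 10:47 PM.
Shipping prep is bounded by calibration, so the latest it can start is 10:47 PM.

10:47 PM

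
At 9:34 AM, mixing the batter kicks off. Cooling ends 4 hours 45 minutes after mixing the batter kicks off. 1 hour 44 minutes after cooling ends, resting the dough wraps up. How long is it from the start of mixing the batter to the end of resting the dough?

Cooling ends at 9:34 AM + 285 min = 2:19 PM.
Resting the dough ends at 2:19 PM + 104 min = 4:03 PM.
From 9:34 AM to 4:03 PM is 6 hours 29 minutes.

6 hours 29 minutes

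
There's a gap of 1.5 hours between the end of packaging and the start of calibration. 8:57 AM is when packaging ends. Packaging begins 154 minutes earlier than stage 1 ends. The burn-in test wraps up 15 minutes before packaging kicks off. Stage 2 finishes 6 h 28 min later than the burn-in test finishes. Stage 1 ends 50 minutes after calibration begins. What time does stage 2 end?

2:56 PM

Calibration starts at 8:57 AM + 90 min = 10:27 AM.
Stage 1 ends at 10:27 AM + 50 min = 11:17 AM.
Packaging starts at 11:17 AM − 154 min = 8:43 AM.
The burn-in test ends at 8:43 AM − 15 min = 8:28 AM.
Stage 2 ends at 8:28 AM + 388 min = 2:56 PM.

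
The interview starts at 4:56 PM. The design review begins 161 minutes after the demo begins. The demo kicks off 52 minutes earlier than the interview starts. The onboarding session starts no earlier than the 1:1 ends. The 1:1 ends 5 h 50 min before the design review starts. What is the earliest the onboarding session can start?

12:55 PM

The demo starts at 4:56 PM − 52 min = 4:04 PM.
The design review starts at 4:04 PM + 161 min = 6:45 PM.
The 1:1 ends at 6:45 PM − 350 min = 12:55 PM.
The onboarding session is bounded by the 1:1, so the earliest it can start is 12:55 PM.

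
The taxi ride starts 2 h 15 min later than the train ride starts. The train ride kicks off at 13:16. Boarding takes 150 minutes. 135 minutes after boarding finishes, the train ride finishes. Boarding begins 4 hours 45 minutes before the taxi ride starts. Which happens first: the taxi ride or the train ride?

the train ride

The taxi ride starts at 13:16 + 135 min = 15:31.
The taxi ride starts at 15:31 and the train ride starts at 13:16, so the train ride is first.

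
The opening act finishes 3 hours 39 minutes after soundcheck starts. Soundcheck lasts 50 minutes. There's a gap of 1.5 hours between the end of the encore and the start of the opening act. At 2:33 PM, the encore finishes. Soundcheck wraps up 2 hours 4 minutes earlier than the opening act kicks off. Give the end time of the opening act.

4:48 PM

The opening act starts at 2:33 PM + 90 min = 4:03 PM.
Soundcheck ends at 4:03 PM − 124 min = 1:59 PM.
Soundcheck starts at 1:59 PM − 50 min = 1:09 PM.
The opening act ends at 1:09 PM + 219 min = 4:48 PM.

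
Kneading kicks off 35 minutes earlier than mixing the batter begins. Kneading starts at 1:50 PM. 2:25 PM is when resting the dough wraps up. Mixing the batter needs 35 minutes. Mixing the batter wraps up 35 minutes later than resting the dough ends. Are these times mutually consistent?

Yes

Mixing the batter ends at 2:25 PM + 35 min = 3:00 PM.
Mixing the batter starts at 3:00 PM − 35 min = 2:25 PM.
Kneading starts at 2:25 PM − 35 min = 1:50 PM.
That matches the stated 1:50 PM, so the schedule is consistent.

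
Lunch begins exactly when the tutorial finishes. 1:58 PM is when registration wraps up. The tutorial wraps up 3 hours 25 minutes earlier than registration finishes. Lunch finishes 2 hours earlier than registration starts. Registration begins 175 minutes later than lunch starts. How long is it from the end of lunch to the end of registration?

The tutorial ends at 1:58 PM − 205 min = 10:33 AM.
So lunch starts at 10:33 AM.
Registration starts at 10:33 AM + 175 min = 1:28 PM.
Lunch ends at 1:28 PM − 120 min = 11:28 AM.
From 11:28 AM to 1:58 PM is 2 hours 30 minutes.

2 hours 30 minutes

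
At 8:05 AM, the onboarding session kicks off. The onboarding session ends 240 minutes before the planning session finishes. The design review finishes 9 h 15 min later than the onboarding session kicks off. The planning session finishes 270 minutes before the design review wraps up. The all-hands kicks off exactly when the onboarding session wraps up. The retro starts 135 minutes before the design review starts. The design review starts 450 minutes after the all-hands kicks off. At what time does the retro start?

2:05 PM

The design review ends at 8:05 AM + 555 min = 5:20 PM.
The planning session ends at 5:20 PM − 270 min = 12:50 PM.
The onboarding session ends at 12:50 PM − 240 min = 8:50 AM.
So the all-hands starts at 8:50 AM.
The design review starts at 8:50 AM + 450 min = 4:20 PM.
The retro starts at 4:20 PM − 135 min = 2:05 PM.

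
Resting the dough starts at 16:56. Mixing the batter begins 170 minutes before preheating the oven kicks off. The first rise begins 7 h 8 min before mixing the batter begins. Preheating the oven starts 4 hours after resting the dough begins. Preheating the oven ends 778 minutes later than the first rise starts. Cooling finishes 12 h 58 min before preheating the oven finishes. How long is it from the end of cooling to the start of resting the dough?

Preheating the oven starts at 16:56 + 240 min = 20:56.
Mixing the batter starts at 20:56 − 170 min = 18:06.
The first rise starts at 18:06 − 428 min = 10:58.
Preheating the oven ends at 10:58 + 778 min = 23:56.
Cooling ends at 23:56 − 778 min = 10:58.
From 10:58 to 16:56 is 5 hours 58 minutes.

5 hours 58 minutes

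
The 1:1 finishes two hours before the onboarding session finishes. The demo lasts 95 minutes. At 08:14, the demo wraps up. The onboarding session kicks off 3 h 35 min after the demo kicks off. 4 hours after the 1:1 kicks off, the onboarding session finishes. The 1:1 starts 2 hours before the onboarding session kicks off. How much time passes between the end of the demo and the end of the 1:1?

The demo starts at 08:14 − 95 min = 06:39.
The onboarding session starts at 06:39 + 215 min = 10:14.
The 1:1 starts at 10:14 − 120 min = 08:14.
The onboarding session ends at 08:14 + 240 min = 12:14.
The 1:1 ends at 12:14 − 120 min = 10:14.
From 08:14 to 10:14 is 120 minutes.

120 minutes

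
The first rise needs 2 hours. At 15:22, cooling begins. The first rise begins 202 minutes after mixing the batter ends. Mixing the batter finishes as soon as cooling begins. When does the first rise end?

20:44

Mixing the batter ends at 15:22.
The first rise starts at 15:22 + 202 min = 18:44.
The first rise ends at 18:44 + 120 min = 20:44.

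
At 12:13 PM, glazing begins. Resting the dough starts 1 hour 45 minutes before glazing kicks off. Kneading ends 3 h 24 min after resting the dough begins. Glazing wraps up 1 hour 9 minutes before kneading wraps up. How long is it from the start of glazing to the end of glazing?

0.5 hours

Resting the dough starts at 12:13 PM − 105 min = 10:28 AM.
Kneading ends at 10:28 AM + 204 min = 1:52 PM.
Glazing ends at 1:52 PM − 69 min = 12:43 PM.
From 12:13 PM to 12:43 PM is 0.5 hours.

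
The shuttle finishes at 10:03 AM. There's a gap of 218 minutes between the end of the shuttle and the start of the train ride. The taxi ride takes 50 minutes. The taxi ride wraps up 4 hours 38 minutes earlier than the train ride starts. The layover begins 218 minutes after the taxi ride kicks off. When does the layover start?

11:51 AM

The train ride starts at 10:03 AM + 218 min = 1:41 PM.
The taxi ride ends at 1:41 PM − 278 min = 9:03 AM.
The taxi ride starts at 9:03 AM − 50 min = 8:13 AM.
The layover starts at 8:13 AM + 218 min = 11:51 AM.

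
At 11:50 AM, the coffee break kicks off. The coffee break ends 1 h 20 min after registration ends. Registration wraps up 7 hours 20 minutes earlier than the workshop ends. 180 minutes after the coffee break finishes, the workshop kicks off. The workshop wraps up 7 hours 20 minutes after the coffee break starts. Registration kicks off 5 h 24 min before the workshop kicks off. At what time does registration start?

The workshop ends at 11:50 AM + 440 min = 7:10 PM.
Registration ends at 7:10 PM − 440 min = 11:50 AM.
The coffee break ends at 11:50 AM + 80 min = 1:10 PM.
The workshop starts at 1:10 PM + 180 min = 4:10 PM.
Registration starts at 4:10 PM − 324 min = 10:46 AM.

10:46 AM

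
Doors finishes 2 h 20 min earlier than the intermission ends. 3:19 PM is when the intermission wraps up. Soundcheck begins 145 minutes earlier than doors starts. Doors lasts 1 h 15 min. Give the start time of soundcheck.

9:19 AM

Doors ends at 3:19 PM − 140 min = 12:59 PM.
Doors starts at 12:59 PM − 75 min = 11:44 AM.
Soundcheck starts at 11:44 AM − 145 min = 9:19 AM.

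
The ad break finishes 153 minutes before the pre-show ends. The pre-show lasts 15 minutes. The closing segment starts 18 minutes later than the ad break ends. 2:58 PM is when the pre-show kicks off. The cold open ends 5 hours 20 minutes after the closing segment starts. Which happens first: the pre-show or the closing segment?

the closing segment

The pre-show ends at 2:58 PM + 15 min = 3:13 PM.
The ad break ends at 3:13 PM − 153 min = 12:40 PM.
The closing segment starts at 12:40 PM + 18 min = 12:58 PM.
The pre-show starts at 2:58 PM and the closing segment starts at 12:58 PM, so the closing segment is first.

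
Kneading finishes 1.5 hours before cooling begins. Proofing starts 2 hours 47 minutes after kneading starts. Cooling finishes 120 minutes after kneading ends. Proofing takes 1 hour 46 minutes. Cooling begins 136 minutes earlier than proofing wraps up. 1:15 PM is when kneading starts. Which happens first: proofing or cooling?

cooling

Proofing starts at 1:15 PM + 167 min = 4:02 PM.
Proofing ends at 4:02 PM + 106 min = 5:48 PM.
Cooling starts at 5:48 PM − 136 min = 3:32 PM.
Proofing starts at 4:02 PM and cooling starts at 3:32 PM, so cooling is first.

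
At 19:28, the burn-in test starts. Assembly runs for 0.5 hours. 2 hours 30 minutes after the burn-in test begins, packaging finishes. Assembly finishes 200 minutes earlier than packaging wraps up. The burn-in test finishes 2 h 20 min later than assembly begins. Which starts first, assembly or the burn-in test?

Packaging ends at 19:28 + 150 min = 21:58.
Assembly ends at 21:58 − 200 min = 18:38.
Assembly starts at 18:38 − 30 min = 18:08.
Assembly starts at 18:08 and the burn-in test starts at 19:28, so assembly is first.

assembly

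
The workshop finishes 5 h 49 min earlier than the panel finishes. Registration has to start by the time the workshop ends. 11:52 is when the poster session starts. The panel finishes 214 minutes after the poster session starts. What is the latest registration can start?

The panel ends at 11:52 + 214 min = 15:26.
The workshop ends at 15:26 − 349 min = 09:37.
Registration is bounded by the workshop, so the latest it can start is 09:37.

09:37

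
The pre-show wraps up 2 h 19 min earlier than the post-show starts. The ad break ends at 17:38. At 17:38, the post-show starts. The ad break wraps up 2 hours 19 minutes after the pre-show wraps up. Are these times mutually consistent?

The pre-show ends at 17:38 − 139 min = 15:19.
The ad break ends at 15:19 + 139 min = 17:38.
That matches the stated 17:38, so the schedule is consistent.

Yes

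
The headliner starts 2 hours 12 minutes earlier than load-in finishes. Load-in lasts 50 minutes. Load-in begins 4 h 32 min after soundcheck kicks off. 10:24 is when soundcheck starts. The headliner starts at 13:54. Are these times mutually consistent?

No

Load-in starts at 10:24 + 272 min = 14:56.
Load-in ends at 14:56 + 50 min = 15:46.
The headliner starts at 15:46 − 132 min = 13:34.
But the headliner is also said to start at 13:54 — a 20-minute conflict.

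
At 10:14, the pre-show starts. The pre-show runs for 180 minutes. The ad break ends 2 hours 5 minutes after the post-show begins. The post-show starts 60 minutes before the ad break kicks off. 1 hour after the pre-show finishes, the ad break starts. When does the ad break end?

15:19

The pre-show ends at 10:14 + 180 min = 13:14.
The ad break starts at 13:14 + 60 min = 14:14.
The post-show starts at 14:14 − 60 min = 13:14.
The ad break ends at 13:14 + 125 min = 15:19.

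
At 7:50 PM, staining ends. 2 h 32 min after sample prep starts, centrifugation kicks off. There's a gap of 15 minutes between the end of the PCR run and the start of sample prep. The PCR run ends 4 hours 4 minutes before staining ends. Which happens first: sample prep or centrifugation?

The PCR run ends at 7:50 PM − 244 min = 3:46 PM.
Sample prep starts at 3:46 PM + 15 min = 4:01 PM.
Centrifugation starts at 4:01 PM + 152 min = 6:33 PM.
Sample prep starts at 4:01 PM and centrifugation starts at 6:33 PM, so sample prep is first.

sample prep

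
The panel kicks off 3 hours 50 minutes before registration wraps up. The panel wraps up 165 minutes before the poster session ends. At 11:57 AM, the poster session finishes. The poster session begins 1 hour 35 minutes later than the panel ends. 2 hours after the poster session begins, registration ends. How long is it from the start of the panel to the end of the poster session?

The panel ends at 11:57 AM − 165 min = 9:12 AM.
The poster session starts at 9:12 AM + 95 min = 10:47 AM.
Registration ends at 10:47 AM + 120 min = 12:47 PM.
The panel starts at 12:47 PM − 230 min = 8:57 AM.
From 8:57 AM to 11:57 AM is 180 minutes.

180 minutes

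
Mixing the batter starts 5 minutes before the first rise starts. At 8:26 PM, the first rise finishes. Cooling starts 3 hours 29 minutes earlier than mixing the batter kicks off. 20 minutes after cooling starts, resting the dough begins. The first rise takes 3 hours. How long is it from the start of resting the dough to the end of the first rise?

374 minutes

The first rise starts at 8:26 PM − 180 min = 5:26 PM.
Mixing the batter starts at 5:26 PM − 5 min = 5:21 PM.
Cooling starts at 5:21 PM − 209 min = 1:52 PM.
Resting the dough starts at 1:52 PM + 20 min = 2:12 PM.
From 2:12 PM to 8:26 PM is 374 minutes.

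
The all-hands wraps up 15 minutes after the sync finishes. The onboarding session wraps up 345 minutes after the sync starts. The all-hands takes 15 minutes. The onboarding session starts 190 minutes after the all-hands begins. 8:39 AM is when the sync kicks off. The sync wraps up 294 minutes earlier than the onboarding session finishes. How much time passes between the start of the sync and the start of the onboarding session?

The onboarding session ends at 8:39 AM + 345 min = 2:24 PM.
The sync ends at 2:24 PM − 294 min = 9:30 AM.
The all-hands ends at 9:30 AM + 15 min = 9:45 AM.
The all-hands starts at 9:45 AM − 15 min = 9:30 AM.
The onboarding session starts at 9:30 AM + 190 min = 12:40 PM.
From 8:39 AM to 12:40 PM is 241 minutes.

241 minutes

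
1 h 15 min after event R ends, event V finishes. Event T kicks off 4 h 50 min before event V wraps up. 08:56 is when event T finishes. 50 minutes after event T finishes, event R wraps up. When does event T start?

06:11

Event R ends at 08:56 + 50 min = 09:46.
Event V ends at 09:46 + 75 min = 11:01.
Event T starts at 11:01 − 290 min = 06:11.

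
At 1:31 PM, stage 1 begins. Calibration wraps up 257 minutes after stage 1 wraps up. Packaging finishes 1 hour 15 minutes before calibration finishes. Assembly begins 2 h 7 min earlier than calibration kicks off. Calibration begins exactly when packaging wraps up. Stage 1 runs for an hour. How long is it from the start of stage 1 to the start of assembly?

Stage 1 ends at 1:31 PM + 60 min = 2:31 PM.
Calibration ends at 2:31 PM + 257 min = 6:48 PM.
Packaging ends at 6:48 PM − 75 min = 5:33 PM.
So calibration starts at 5:33 PM.
Assembly starts at 5:33 PM − 127 min = 3:26 PM.
From 1:31 PM to 3:26 PM is 115 minutes.

115 minutes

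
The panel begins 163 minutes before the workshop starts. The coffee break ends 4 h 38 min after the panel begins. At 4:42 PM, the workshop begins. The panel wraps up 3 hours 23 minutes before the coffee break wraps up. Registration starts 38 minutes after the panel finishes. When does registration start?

The panel starts at 4:42 PM − 163 min = 1:59 PM.
The coffee break ends at 1:59 PM + 278 min = 6:37 PM.
The panel ends at 6:37 PM − 203 min = 3:14 PM.
Registration starts at 3:14 PM + 38 min = 3:52 PM.

3:52 PM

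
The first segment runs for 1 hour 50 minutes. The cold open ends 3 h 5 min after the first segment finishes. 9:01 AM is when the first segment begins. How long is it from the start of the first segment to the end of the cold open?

The first segment ends at 9:01 AM + 110 min = 10:51 AM.
The cold open ends at 10:51 AM + 185 min = 1:56 PM.
From 9:01 AM to 1:56 PM is 4 hours 55 minutes.

4 hours 55 minutes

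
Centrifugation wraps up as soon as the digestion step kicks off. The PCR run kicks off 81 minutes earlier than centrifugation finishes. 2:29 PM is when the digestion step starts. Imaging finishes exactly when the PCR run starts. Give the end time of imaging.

1:08 PM

Centrifugation ends at 2:29 PM.
The PCR run starts at 2:29 PM − 81 min = 1:08 PM.
So imaging ends at 1:08 PM.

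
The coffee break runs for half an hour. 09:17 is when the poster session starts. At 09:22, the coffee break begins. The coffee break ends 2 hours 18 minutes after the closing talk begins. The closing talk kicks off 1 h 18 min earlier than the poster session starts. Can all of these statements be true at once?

The closing talk starts at 09:17 − 78 min = 07:59.
The coffee break ends at 07:59 + 138 min = 10:17.
The coffee break starts at 10:17 − 30 min = 09:47.
But the coffee break is also said to start at 09:22 — a 25-minute conflict.

No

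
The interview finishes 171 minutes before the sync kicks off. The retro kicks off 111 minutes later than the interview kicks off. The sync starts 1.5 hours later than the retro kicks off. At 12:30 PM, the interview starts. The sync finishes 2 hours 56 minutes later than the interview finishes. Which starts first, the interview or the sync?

The retro starts at 12:30 PM + 111 min = 2:21 PM.
The sync starts at 2:21 PM + 90 min = 3:51 PM.
The interview starts at 12:30 PM and the sync starts at 3:51 PM, so the interview is first.

the interview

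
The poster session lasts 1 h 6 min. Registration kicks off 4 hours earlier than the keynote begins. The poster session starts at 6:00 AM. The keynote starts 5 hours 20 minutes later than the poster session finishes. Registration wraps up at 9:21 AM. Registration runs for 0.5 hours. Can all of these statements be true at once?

The poster session ends at 6:00 AM + 66 min = 7:06 AM.
The keynote starts at 7:06 AM + 320 min = 12:26 PM.
Registration starts at 12:26 PM − 240 min = 8:26 AM.
Registration ends at 8:26 AM + 30 min = 8:56 AM.
But registration is also said to end at 9:21 AM — a 25-minute conflict.

No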